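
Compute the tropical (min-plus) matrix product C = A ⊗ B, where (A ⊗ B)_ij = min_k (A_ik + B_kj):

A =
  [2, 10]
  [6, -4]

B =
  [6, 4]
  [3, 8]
A ⊗ B =
  [8, 6]
  [-1, 4]

Apply the min-plus product entry-by-entry:
  C[0][0] = min over k of (A[0][0] + B[0][0] = 2 + 6 = 8, A[0][1] + B[1][0] = 10 + 3 = 13) = 8 (attained at k = 0)
  C[0][1] = min over k of (A[0][0] + B[0][1] = 2 + 4 = 6, A[0][1] + B[1][1] = 10 + 8 = 18) = 6 (attained at k = 0)
  C[1][0] = min over k of (A[1][0] + B[0][0] = 6 + 6 = 12, A[1][1] + B[1][0] = -4 + 3 = -1) = -1 (attained at k = 1)
  C[1][1] = min over k of (A[1][0] + B[0][1] = 6 + 4 = 10, A[1][1] + B[1][1] = -4 + 8 = 4) = 4 (attained at k = 1)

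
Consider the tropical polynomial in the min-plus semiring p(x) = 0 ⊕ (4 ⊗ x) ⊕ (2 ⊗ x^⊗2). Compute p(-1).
p(-1) = 0

A tropical monomial a ⊗ x^⊗i evaluates to a + i · x. Evaluating each term at x = -1:
  Term 0 contributes 0 + 0 · -1 = 0
  Term 1 contributes 4 + 1 · -1 = 3
  Term 2 contributes 2 + 2 · -1 = 0
p(-1) = ⊕ of these = min[0, 3, 0] = 0.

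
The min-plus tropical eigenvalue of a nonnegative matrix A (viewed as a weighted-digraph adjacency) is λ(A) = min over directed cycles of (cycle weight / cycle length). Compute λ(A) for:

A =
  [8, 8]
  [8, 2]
λ(A) = 2

Enumerate directed cycles and compute their means (weight / length). Sample:
  cycle 0 → 0: weight = 8, length = 1, mean = 8/1 ≈ 8.000
  cycle 1 → 1: weight = 2, length = 1, mean = 2/1 ≈ 2.000
  cycle 0 → 1 → 0: weight = 16, length = 2, mean = 16/2 ≈ 8.000
  cycle 1 → 0 → 1: weight = 16, length = 2, mean = 16/2 ≈ 8.000
Minimum mean = 2.000, attained e.g. along the cycle 1 → 1 with weight 2 and length 1. So λ(A) = 2/1 = 2.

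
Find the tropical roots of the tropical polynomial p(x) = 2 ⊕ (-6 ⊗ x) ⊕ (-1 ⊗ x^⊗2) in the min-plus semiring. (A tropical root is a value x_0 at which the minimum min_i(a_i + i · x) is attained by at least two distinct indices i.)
Roots: {-5, 8}

Each tropical root is a break point of the lower envelope of the lines y = a_i + i · x (there are 3 lines, with slopes 0, 1, ..., 2). Only the lines that attain the minimum somewhere contribute to roots; other lines are dominated. Here the surviving (envelope) indices are i = 2, i = 1, i = 0.
Intersections between consecutive envelope lines give the roots: for adjacent envelope indices i < j the intersection is x = (a_i − a_j) / (j − i). Reading off the sorted break points: {-5, 8}.
Verification: at each break x_0, at least two indices attain the minimum of min_i(a_i + i · x_0).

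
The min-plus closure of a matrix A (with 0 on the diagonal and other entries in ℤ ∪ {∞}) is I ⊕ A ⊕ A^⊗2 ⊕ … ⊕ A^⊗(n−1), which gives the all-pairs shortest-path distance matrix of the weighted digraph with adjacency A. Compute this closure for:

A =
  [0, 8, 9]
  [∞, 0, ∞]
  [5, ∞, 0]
Closure =
  [0, 8, 9]
  [∞, 0, ∞]
  [5, 13, 0]

This is the Floyd-Warshall all-pairs shortest-path computation. For each intermediate vertex k = 0, 1, …, 2, update dist[i][j] ← min(dist[i][j], dist[i][k] + dist[k][j]). The final matrix gives, for each (i, j), the minimum total weight of any directed path from i to j (possibly empty when i = j).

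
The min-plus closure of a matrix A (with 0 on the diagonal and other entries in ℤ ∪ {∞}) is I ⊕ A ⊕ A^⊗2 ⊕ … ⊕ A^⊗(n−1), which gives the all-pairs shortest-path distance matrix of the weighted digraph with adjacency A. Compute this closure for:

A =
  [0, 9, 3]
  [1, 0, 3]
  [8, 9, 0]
Closure =
  [0, 9, 3]
  [1, 0, 3]
  [8, 9, 0]

This is the Floyd-Warshall all-pairs shortest-path computation. For each intermediate vertex k = 0, 1, …, 2, update dist[i][j] ← min(dist[i][j], dist[i][k] + dist[k][j]). The final matrix gives, for each (i, j), the minimum total weight of any directed path from i to j (possibly empty when i = j).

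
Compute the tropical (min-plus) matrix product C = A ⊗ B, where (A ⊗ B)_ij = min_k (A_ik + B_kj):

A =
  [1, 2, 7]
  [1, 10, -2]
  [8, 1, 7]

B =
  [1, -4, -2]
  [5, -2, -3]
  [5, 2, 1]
A ⊗ B =
  [2, -3, -1]
  [2, -3, -1]
  [6, -1, -2]

Apply the min-plus product entry-by-entry:
  C[0][0] = min over k of (A[0][0] + B[0][0] = 1 + 1 = 2, A[0][1] + B[1][0] = 2 + 5 = 7, A[0][2] + B[2][0] = 7 + 5 = 12) = 2 (attained at k = 0)
  C[0][1] = min over k of (A[0][0] + B[0][1] = 1 + -4 = -3, A[0][1] + B[1][1] = 2 + -2 = 0, A[0][2] + B[2][1] = 7 + 2 = 9) = -3 (attained at k = 0)
  C[0][2] = min over k of (A[0][0] + B[0][2] = 1 + -2 = -1, A[0][1] + B[1][2] = 2 + -3 = -1, A[0][2] + B[2][2] = 7 + 1 = 8) = -1 (attained at k = 0)
  C[1][0] = min over k of (A[1][0] + B[0][0] = 1 + 1 = 2, A[1][1] + B[1][0] = 10 + 5 = 15, A[1][2] + B[2][0] = -2 + 5 = 3) = 2 (attained at k = 0)
  C[1][1] = min over k of (A[1][0] + B[0][1] = 1 + -4 = -3, A[1][1] + B[1][1] = 10 + -2 = 8, A[1][2] + B[2][1] = -2 + 2 = 0) = -3 (attained at k = 0)
  C[1][2] = min over k of (A[1][0] + B[0][2] = 1 + -2 = -1, A[1][1] + B[1][2] = 10 + -3 = 7, A[1][2] + B[2][2] = -2 + 1 = -1) = -1 (attained at k = 0)
  C[2][0] = min over k of (A[2][0] + B[0][0] = 8 + 1 = 9, A[2][1] + B[1][0] = 1 + 5 = 6, A[2][2] + B[2][0] = 7 + 5 = 12) = 6 (attained at k = 1)
  C[2][1] = min over k of (A[2][0] + B[0][1] = 8 + -4 = 4, A[2][1] + B[1][1] = 1 + -2 = -1, A[2][2] + B[2][1] = 7 + 2 = 9) = -1 (attained at k = 1)
  C[2][2] = min over k of (A[2][0] + B[0][2] = 8 + -2 = 6, A[2][1] + B[1][2] = 1 + -3 = -2, A[2][2] + B[2][2] = 7 + 1 = 8) = -2 (attained at k = 1)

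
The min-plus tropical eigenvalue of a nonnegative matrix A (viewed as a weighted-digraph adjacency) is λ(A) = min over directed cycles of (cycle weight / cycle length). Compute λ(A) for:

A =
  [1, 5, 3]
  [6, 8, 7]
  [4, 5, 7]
λ(A) = 1

Enumerate directed cycles and compute their means (weight / length). Sample:
  cycle 0 → 0: weight = 1, length = 1, mean = 1/1 ≈ 1.000
  cycle 1 → 1: weight = 8, length = 1, mean = 8/1 ≈ 8.000
  cycle 2 → 2: weight = 7, length = 1, mean = 7/1 ≈ 7.000
  cycle 0 → 1 → 0: weight = 11, length = 2, mean = 11/2 ≈ 5.500
  cycle 0 → 2 → 0: weight = 7, length = 2, mean = 7/2 ≈ 3.500
  cycle 1 → 0 → 1: weight = 11, length = 2, mean = 11/2 ≈ 5.500
Minimum mean = 1.000, attained e.g. along the cycle 0 → 0 with weight 1 and length 1. So λ(A) = 1/1 = 1.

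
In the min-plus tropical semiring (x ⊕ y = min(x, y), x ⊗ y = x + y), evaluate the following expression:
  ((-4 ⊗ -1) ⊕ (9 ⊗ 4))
((-4 ⊗ -1) ⊕ (9 ⊗ 4)) = -5

Expand innermost to outermost. Recall ⊕ takes the minimum of its arguments and ⊗ takes their sum. Working out the expression ((-4 ⊗ -1) ⊕ (9 ⊗ 4)) gives -5.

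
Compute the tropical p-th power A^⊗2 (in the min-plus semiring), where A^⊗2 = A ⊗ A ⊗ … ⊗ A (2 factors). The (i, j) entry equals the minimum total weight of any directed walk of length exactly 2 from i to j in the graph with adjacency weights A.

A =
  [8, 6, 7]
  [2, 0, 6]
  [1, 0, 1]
A^⊗2 =
  [8, 6, 8]
  [2, 0, 6]
  [2, 0, 2]

Each entry (A^⊗2)_ij equals the minimum over all length-2 walks i = v_0 → v_1 → … → v_2 = j of Σ_t A[v_t][v_{t+1}]. For example, for (i, j) = (0, 2) we minimise over 3 possible intermediate vertex sequences; the minimum is 8, attained along the walk 0 → 2 → 2.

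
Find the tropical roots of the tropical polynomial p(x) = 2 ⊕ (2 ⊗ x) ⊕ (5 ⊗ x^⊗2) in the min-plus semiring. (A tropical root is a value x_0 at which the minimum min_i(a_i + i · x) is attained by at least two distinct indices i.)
Roots: {-3, 0}

Each tropical root is a break point of the lower envelope of the lines y = a_i + i · x (there are 3 lines, with slopes 0, 1, ..., 2). Only the lines that attain the minimum somewhere contribute to roots; other lines are dominated. Here the surviving (envelope) indices are i = 2, i = 1, i = 0.
Intersections between consecutive envelope lines give the roots: for adjacent envelope indices i < j the intersection is x = (a_i − a_j) / (j − i). Reading off the sorted break points: {-3, 0}.
Verification: at each break x_0, at least two indices attain the minimum of min_i(a_i + i · x_0).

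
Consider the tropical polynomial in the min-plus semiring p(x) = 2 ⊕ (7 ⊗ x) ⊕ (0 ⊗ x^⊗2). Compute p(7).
p(7) = 2

A tropical monomial a ⊗ x^⊗i evaluates to a + i · x. Evaluating each term at x = 7:
  Term 0 contributes 2 + 0 · 7 = 2
  Term 1 contributes 7 + 1 · 7 = 14
  Term 2 contributes 0 + 2 · 7 = 14
p(7) = ⊕ of these = min[2, 14, 14] = 2.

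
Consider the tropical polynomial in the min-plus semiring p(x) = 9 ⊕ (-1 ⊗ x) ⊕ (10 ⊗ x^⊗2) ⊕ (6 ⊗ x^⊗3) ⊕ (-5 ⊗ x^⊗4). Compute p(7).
p(7) = 6

A tropical monomial a ⊗ x^⊗i evaluates to a + i · x. Evaluating each term at x = 7:
  Term 0 contributes 9 + 0 · 7 = 9
  Term 1 contributes -1 + 1 · 7 = 6
  Term 2 contributes 10 + 2 · 7 = 24
  Term 3 contributes 6 + 3 · 7 = 27
  Term 4 contributes -5 + 4 · 7 = 23
p(7) = ⊕ of these = min[9, 6, 24, 27, 23] = 6.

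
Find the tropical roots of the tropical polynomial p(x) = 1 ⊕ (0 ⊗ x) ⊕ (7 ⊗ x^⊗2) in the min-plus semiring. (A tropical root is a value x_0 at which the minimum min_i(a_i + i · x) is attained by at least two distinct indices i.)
Roots: {-7, 1}

Each tropical root is a break point of the lower envelope of the lines y = a_i + i · x (there are 3 lines, with slopes 0, 1, ..., 2). Only the lines that attain the minimum somewhere contribute to roots; other lines are dominated. Here the surviving (envelope) indices are i = 2, i = 1, i = 0.
Intersections between consecutive envelope lines give the roots: for adjacent envelope indices i < j the intersection is x = (a_i − a_j) / (j − i). Reading off the sorted break points: {-7, 1}.
Verification: at each break x_0, at least two indices attain the minimum of min_i(a_i + i · x_0).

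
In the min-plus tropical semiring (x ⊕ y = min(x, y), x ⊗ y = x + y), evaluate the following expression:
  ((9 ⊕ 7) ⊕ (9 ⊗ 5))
((9 ⊕ 7) ⊕ (9 ⊗ 5)) = 7

Expand innermost to outermost. Recall ⊕ takes the minimum of its arguments and ⊗ takes their sum. Working out the expression ((9 ⊕ 7) ⊕ (9 ⊗ 5)) gives 7.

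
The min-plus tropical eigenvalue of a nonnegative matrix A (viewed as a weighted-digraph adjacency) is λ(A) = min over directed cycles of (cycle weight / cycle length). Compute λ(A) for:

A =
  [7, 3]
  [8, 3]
λ(A) = 3

Enumerate directed cycles and compute their means (weight / length). Sample:
  cycle 0 → 0: weight = 7, length = 1, mean = 7/1 ≈ 7.000
  cycle 1 → 1: weight = 3, length = 1, mean = 3/1 ≈ 3.000
  cycle 0 → 1 → 0: weight = 11, length = 2, mean = 11/2 ≈ 5.500
  cycle 1 → 0 → 1: weight = 11, length = 2, mean = 11/2 ≈ 5.500
Minimum mean = 3.000, attained e.g. along the cycle 1 → 1 with weight 3 and length 1. So λ(A) = 3/1 = 3.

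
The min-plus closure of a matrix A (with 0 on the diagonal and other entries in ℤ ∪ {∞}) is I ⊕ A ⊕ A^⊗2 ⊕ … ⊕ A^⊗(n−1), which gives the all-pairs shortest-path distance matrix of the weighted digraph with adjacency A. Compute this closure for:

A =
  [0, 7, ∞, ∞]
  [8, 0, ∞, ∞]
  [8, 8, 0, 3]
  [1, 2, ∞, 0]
Closure =
  [0, 7, ∞, ∞]
  [8, 0, ∞, ∞]
  [4, 5, 0, 3]
  [1, 2, ∞, 0]

This is the Floyd-Warshall all-pairs shortest-path computation. For each intermediate vertex k = 0, 1, …, 3, update dist[i][j] ← min(dist[i][j], dist[i][k] + dist[k][j]). The final matrix gives, for each (i, j), the minimum total weight of any directed path from i to j (possibly empty when i = j).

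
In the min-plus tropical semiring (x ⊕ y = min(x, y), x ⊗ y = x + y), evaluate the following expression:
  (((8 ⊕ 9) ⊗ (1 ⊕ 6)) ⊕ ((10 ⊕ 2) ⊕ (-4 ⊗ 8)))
(((8 ⊕ 9) ⊗ (1 ⊕ 6)) ⊕ ((10 ⊕ 2) ⊕ (-4 ⊗ 8))) = 2

Expand innermost to outermost. Recall ⊕ takes the minimum of its arguments and ⊗ takes their sum. Working out the expression (((8 ⊕ 9) ⊗ (1 ⊕ 6)) ⊕ ((10 ⊕ 2) ⊕ (-4 ⊗ 8))) gives 2.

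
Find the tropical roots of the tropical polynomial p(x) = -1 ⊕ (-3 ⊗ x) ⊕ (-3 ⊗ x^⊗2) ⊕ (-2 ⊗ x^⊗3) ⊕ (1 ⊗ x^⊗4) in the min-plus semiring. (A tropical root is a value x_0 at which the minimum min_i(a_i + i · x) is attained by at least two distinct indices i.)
Roots: {-3, -1, 0, 2}

Each tropical root is a break point of the lower envelope of the lines y = a_i + i · x (there are 5 lines, with slopes 0, 1, ..., 4). Only the lines that attain the minimum somewhere contribute to roots; other lines are dominated. Here the surviving (envelope) indices are i = 4, i = 3, i = 2, i = 1, i = 0.
Intersections between consecutive envelope lines give the roots: for adjacent envelope indices i < j the intersection is x = (a_i − a_j) / (j − i). Reading off the sorted break points: {-3, -1, 0, 2}.
Verification: at each break x_0, at least two indices attain the minimum of min_i(a_i + i · x_0).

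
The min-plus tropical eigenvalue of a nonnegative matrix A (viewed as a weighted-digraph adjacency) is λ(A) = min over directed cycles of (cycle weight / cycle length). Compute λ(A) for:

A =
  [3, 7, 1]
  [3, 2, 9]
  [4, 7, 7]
λ(A) = 2

Enumerate directed cycles and compute their means (weight / length). Sample:
  cycle 0 → 0: weight = 3, length = 1, mean = 3/1 ≈ 3.000
  cycle 1 → 1: weight = 2, length = 1, mean = 2/1 ≈ 2.000
  cycle 2 → 2: weight = 7, length = 1, mean = 7/1 ≈ 7.000
  cycle 0 → 1 → 0: weight = 10, length = 2, mean = 10/2 ≈ 5.000
  cycle 0 → 2 → 0: weight = 5, length = 2, mean = 5/2 ≈ 2.500
  cycle 1 → 0 → 1: weight = 10, length = 2, mean = 10/2 ≈ 5.000
Minimum mean = 2.000, attained e.g. along the cycle 1 → 1 with weight 2 and length 1. So λ(A) = 2/1 = 2.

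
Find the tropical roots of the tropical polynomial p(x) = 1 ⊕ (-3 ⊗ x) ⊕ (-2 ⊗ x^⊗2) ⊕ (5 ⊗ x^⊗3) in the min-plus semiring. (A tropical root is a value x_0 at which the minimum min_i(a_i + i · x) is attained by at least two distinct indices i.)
Roots: {-7, -1, 4}

Each tropical root is a break point of the lower envelope of the lines y = a_i + i · x (there are 4 lines, with slopes 0, 1, ..., 3). Only the lines that attain the minimum somewhere contribute to roots; other lines are dominated. Here the surviving (envelope) indices are i = 3, i = 2, i = 1, i = 0.
Intersections between consecutive envelope lines give the roots: for adjacent envelope indices i < j the intersection is x = (a_i − a_j) / (j − i). Reading off the sorted break points: {-7, -1, 4}.
Verification: at each break x_0, at least two indices attain the minimum of min_i(a_i + i · x_0).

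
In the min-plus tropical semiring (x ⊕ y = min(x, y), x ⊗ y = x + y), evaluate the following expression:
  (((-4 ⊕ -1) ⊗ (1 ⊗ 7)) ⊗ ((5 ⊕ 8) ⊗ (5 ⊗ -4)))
(((-4 ⊕ -1) ⊗ (1 ⊗ 7)) ⊗ ((5 ⊕ 8) ⊗ (5 ⊗ -4))) = 10

Expand innermost to outermost. Recall ⊕ takes the minimum of its arguments and ⊗ takes their sum. Working out the expression (((-4 ⊕ -1) ⊗ (1 ⊗ 7)) ⊗ ((5 ⊕ 8) ⊗ (5 ⊗ -4))) gives 10.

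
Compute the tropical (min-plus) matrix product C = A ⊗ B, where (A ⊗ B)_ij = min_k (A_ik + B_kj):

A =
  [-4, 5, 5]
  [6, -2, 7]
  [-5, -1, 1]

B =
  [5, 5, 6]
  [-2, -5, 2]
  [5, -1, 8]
A ⊗ B =
  [1, 0, 2]
  [-4, -7, 0]
  [-3, -6, 1]

Apply the min-plus product entry-by-entry:
  C[0][0] = min over k of (A[0][0] + B[0][0] = -4 + 5 = 1, A[0][1] + B[1][0] = 5 + -2 = 3, A[0][2] + B[2][0] = 5 + 5 = 10) = 1 (attained at k = 0)
  C[0][1] = min over k of (A[0][0] + B[0][1] = -4 + 5 = 1, A[0][1] + B[1][1] = 5 + -5 = 0, A[0][2] + B[2][1] = 5 + -1 = 4) = 0 (attained at k = 1)
  C[0][2] = min over k of (A[0][0] + B[0][2] = -4 + 6 = 2, A[0][1] + B[1][2] = 5 + 2 = 7, A[0][2] + B[2][2] = 5 + 8 = 13) = 2 (attained at k = 0)
  C[1][0] = min over k of (A[1][0] + B[0][0] = 6 + 5 = 11, A[1][1] + B[1][0] = -2 + -2 = -4, A[1][2] + B[2][0] = 7 + 5 = 12) = -4 (attained at k = 1)
  C[1][1] = min over k of (A[1][0] + B[0][1] = 6 + 5 = 11, A[1][1] + B[1][1] = -2 + -5 = -7, A[1][2] + B[2][1] = 7 + -1 = 6) = -7 (attained at k = 1)
  C[1][2] = min over k of (A[1][0] + B[0][2] = 6 + 6 = 12, A[1][1] + B[1][2] = -2 + 2 = 0, A[1][2] + B[2][2] = 7 + 8 = 15) = 0 (attained at k = 1)
  C[2][0] = min over k of (A[2][0] + B[0][0] = -5 + 5 = 0, A[2][1] + B[1][0] = -1 + -2 = -3, A[2][2] + B[2][0] = 1 + 5 = 6) = -3 (attained at k = 1)
  C[2][1] = min over k of (A[2][0] + B[0][1] = -5 + 5 = 0, A[2][1] + B[1][1] = -1 + -5 = -6, A[2][2] + B[2][1] = 1 + -1 = 0) = -6 (attained at k = 1)
  C[2][2] = min over k of (A[2][0] + B[0][2] = -5 + 6 = 1, A[2][1] + B[1][2] = -1 + 2 = 1, A[2][2] + B[2][2] = 1 + 8 = 9) = 1 (attained at k = 0)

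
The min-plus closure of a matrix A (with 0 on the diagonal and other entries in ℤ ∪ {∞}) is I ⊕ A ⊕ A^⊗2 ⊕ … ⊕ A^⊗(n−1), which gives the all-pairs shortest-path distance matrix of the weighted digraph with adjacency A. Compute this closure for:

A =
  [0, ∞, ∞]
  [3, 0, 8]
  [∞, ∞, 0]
Closure =
  [0, ∞, ∞]
  [3, 0, 8]
  [∞, ∞, 0]

This is the Floyd-Warshall all-pairs shortest-path computation. For each intermediate vertex k = 0, 1, …, 2, update dist[i][j] ← min(dist[i][j], dist[i][k] + dist[k][j]). The final matrix gives, for each (i, j), the minimum total weight of any directed path from i to j (possibly empty when i = j).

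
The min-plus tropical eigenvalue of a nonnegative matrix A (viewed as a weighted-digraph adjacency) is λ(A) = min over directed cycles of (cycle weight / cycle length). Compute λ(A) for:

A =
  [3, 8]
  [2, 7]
λ(A) = 3

Enumerate directed cycles and compute their means (weight / length). Sample:
  cycle 0 → 0: weight = 3, length = 1, mean = 3/1 ≈ 3.000
  cycle 1 → 1: weight = 7, length = 1, mean = 7/1 ≈ 7.000
  cycle 0 → 1 → 0: weight = 10, length = 2, mean = 10/2 ≈ 5.000
  cycle 1 → 0 → 1: weight = 10, length = 2, mean = 10/2 ≈ 5.000
Minimum mean = 3.000, attained e.g. along the cycle 0 → 0 with weight 3 and length 1. So λ(A) = 3/1 = 3.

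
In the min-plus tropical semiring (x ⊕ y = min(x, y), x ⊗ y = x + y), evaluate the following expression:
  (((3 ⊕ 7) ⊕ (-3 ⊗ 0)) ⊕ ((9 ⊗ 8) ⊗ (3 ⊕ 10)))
(((3 ⊕ 7) ⊕ (-3 ⊗ 0)) ⊕ ((9 ⊗ 8) ⊗ (3 ⊕ 10))) = -3

Expand innermost to outermost. Recall ⊕ takes the minimum of its arguments and ⊗ takes their sum. Working out the expression (((3 ⊕ 7) ⊕ (-3 ⊗ 0)) ⊕ ((9 ⊗ 8) ⊗ (3 ⊕ 10))) gives -3.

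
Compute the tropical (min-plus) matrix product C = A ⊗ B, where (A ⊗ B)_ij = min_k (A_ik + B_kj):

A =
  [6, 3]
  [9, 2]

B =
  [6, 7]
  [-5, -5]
A ⊗ B =
  [-2, -2]
  [-3, -3]

Apply the min-plus product entry-by-entry:
  C[0][0] = min over k of (A[0][0] + B[0][0] = 6 + 6 = 12, A[0][1] + B[1][0] = 3 + -5 = -2) = -2 (attained at k = 1)
  C[0][1] = min over k of (A[0][0] + B[0][1] = 6 + 7 = 13, A[0][1] + B[1][1] = 3 + -5 = -2) = -2 (attained at k = 1)
  C[1][0] = min over k of (A[1][0] + B[0][0] = 9 + 6 = 15, A[1][1] + B[1][0] = 2 + -5 = -3) = -3 (attained at k = 1)
  C[1][1] = min over k of (A[1][0] + B[0][1] = 9 + 7 = 16, A[1][1] + B[1][1] = 2 + -5 = -3) = -3 (attained at k = 1)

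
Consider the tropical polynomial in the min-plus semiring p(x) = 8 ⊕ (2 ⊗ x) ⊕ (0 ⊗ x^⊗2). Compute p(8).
p(8) = 8

A tropical monomial a ⊗ x^⊗i evaluates to a + i · x. Evaluating each term at x = 8:
  Term 0 contributes 8 + 0 · 8 = 8
  Term 1 contributes 2 + 1 · 8 = 10
  Term 2 contributes 0 + 2 · 8 = 16
p(8) = ⊕ of these = min[8, 10, 16] = 8.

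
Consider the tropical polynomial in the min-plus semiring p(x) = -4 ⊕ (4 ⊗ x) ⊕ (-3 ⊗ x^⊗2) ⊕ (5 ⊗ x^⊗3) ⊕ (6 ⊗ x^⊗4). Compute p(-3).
p(-3) = -9

A tropical monomial a ⊗ x^⊗i evaluates to a + i · x. Evaluating each term at x = -3:
  Term 0 contributes -4 + 0 · -3 = -4
  Term 1 contributes 4 + 1 · -3 = 1
  Term 2 contributes -3 + 2 · -3 = -9
  Term 3 contributes 5 + 3 · -3 = -4
  Term 4 contributes 6 + 4 · -3 = -6
p(-3) = ⊕ of these = min[-4, 1, -9, -4, -6] = -9.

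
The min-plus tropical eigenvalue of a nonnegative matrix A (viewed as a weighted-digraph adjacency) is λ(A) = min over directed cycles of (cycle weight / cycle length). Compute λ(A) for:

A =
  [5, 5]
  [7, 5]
λ(A) = 5

Enumerate directed cycles and compute their means (weight / length). Sample:
  cycle 0 → 0: weight = 5, length = 1, mean = 5/1 ≈ 5.000
  cycle 1 → 1: weight = 5, length = 1, mean = 5/1 ≈ 5.000
  cycle 0 → 1 → 0: weight = 12, length = 2, mean = 12/2 ≈ 6.000
  cycle 1 → 0 → 1: weight = 12, length = 2, mean = 12/2 ≈ 6.000
Minimum mean = 5.000, attained e.g. along the cycle 0 → 0 with weight 5 and length 1. So λ(A) = 5/1 = 5.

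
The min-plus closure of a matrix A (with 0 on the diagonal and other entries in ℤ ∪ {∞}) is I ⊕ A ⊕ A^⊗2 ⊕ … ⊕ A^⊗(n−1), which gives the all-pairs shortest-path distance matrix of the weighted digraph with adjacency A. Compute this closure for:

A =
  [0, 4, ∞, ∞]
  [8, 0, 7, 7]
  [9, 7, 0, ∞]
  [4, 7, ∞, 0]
Closure =
  [0, 4, 11, 11]
  [8, 0, 7, 7]
  [9, 7, 0, 14]
  [4, 7, 14, 0]

This is the Floyd-Warshall all-pairs shortest-path computation. For each intermediate vertex k = 0, 1, …, 3, update dist[i][j] ← min(dist[i][j], dist[i][k] + dist[k][j]). The final matrix gives, for each (i, j), the minimum total weight of any directed path from i to j (possibly empty when i = j).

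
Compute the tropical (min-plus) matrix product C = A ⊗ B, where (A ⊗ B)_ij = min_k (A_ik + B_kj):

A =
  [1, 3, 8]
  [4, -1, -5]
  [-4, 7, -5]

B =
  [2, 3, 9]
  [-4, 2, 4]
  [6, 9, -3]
A ⊗ B =
  [-1, 4, 5]
  [-5, 1, -8]
  [-2, -1, -8]

Apply the min-plus product entry-by-entry:
  C[0][0] = min over k of (A[0][0] + B[0][0] = 1 + 2 = 3, A[0][1] + B[1][0] = 3 + -4 = -1, A[0][2] + B[2][0] = 8 + 6 = 14) = -1 (attained at k = 1)
  C[0][1] = min over k of (A[0][0] + B[0][1] = 1 + 3 = 4, A[0][1] + B[1][1] = 3 + 2 = 5, A[0][2] + B[2][1] = 8 + 9 = 17) = 4 (attained at k = 0)
  C[0][2] = min over k of (A[0][0] + B[0][2] = 1 + 9 = 10, A[0][1] + B[1][2] = 3 + 4 = 7, A[0][2] + B[2][2] = 8 + -3 = 5) = 5 (attained at k = 2)
  C[1][0] = min over k of (A[1][0] + B[0][0] = 4 + 2 = 6, A[1][1] + B[1][0] = -1 + -4 = -5, A[1][2] + B[2][0] = -5 + 6 = 1) = -5 (attained at k = 1)
  C[1][1] = min over k of (A[1][0] + B[0][1] = 4 + 3 = 7, A[1][1] + B[1][1] = -1 + 2 = 1, A[1][2] + B[2][1] = -5 + 9 = 4) = 1 (attained at k = 1)
  C[1][2] = min over k of (A[1][0] + B[0][2] = 4 + 9 = 13, A[1][1] + B[1][2] = -1 + 4 = 3, A[1][2] + B[2][2] = -5 + -3 = -8) = -8 (attained at k = 2)
  C[2][0] = min over k of (A[2][0] + B[0][0] = -4 + 2 = -2, A[2][1] + B[1][0] = 7 + -4 = 3, A[2][2] + B[2][0] = -5 + 6 = 1) = -2 (attained at k = 0)
  C[2][1] = min over k of (A[2][0] + B[0][1] = -4 + 3 = -1, A[2][1] + B[1][1] = 7 + 2 = 9, A[2][2] + B[2][1] = -5 + 9 = 4) = -1 (attained at k = 0)
  C[2][2] = min over k of (A[2][0] + B[0][2] = -4 + 9 = 5, A[2][1] + B[1][2] = 7 + 4 = 11, A[2][2] + B[2][2] = -5 + -3 = -8) = -8 (attained at k = 2)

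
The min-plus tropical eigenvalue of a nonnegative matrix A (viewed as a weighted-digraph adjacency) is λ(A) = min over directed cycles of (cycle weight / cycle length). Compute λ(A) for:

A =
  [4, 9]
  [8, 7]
λ(A) = 4

Enumerate directed cycles and compute their means (weight / length). Sample:
  cycle 0 → 0: weight = 4, length = 1, mean = 4/1 ≈ 4.000
  cycle 1 → 1: weight = 7, length = 1, mean = 7/1 ≈ 7.000
  cycle 0 → 1 → 0: weight = 17, length = 2, mean = 17/2 ≈ 8.500
  cycle 1 → 0 → 1: weight = 17, length = 2, mean = 17/2 ≈ 8.500
Minimum mean = 4.000, attained e.g. along the cycle 0 → 0 with weight 4 and length 1. So λ(A) = 4/1 = 4.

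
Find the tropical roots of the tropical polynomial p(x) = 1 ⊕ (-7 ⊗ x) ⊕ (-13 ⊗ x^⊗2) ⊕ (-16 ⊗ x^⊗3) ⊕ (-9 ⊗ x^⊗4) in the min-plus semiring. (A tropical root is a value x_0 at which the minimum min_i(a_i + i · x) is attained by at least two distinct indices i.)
Roots: {-7, 3, 6, 8}

Each tropical root is a break point of the lower envelope of the lines y = a_i + i · x (there are 5 lines, with slopes 0, 1, ..., 4). Only the lines that attain the minimum somewhere contribute to roots; other lines are dominated. Here the surviving (envelope) indices are i = 4, i = 3, i = 2, i = 1, i = 0.
Intersections between consecutive envelope lines give the roots: for adjacent envelope indices i < j the intersection is x = (a_i − a_j) / (j − i). Reading off the sorted break points: {-7, 3, 6, 8}.
Verification: at each break x_0, at least two indices attain the minimum of min_i(a_i + i · x_0).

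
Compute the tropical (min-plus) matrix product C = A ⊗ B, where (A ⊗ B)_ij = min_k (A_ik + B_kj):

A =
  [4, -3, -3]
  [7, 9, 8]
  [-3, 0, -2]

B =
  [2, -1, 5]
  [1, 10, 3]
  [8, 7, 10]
A ⊗ B =
  [-2, 3, 0]
  [9, 6, 12]
  [-1, -4, 2]

Apply the min-plus product entry-by-entry:
  C[0][0] = min over k of (A[0][0] + B[0][0] = 4 + 2 = 6, A[0][1] + B[1][0] = -3 + 1 = -2, A[0][2] + B[2][0] = -3 + 8 = 5) = -2 (attained at k = 1)
  C[0][1] = min over k of (A[0][0] + B[0][1] = 4 + -1 = 3, A[0][1] + B[1][1] = -3 + 10 = 7, A[0][2] + B[2][1] = -3 + 7 = 4) = 3 (attained at k = 0)
  C[0][2] = min over k of (A[0][0] + B[0][2] = 4 + 5 = 9, A[0][1] + B[1][2] = -3 + 3 = 0, A[0][2] + B[2][2] = -3 + 10 = 7) = 0 (attained at k = 1)
  C[1][0] = min over k of (A[1][0] + B[0][0] = 7 + 2 = 9, A[1][1] + B[1][0] = 9 + 1 = 10, A[1][2] + B[2][0] = 8 + 8 = 16) = 9 (attained at k = 0)
  C[1][1] = min over k of (A[1][0] + B[0][1] = 7 + -1 = 6, A[1][1] + B[1][1] = 9 + 10 = 19, A[1][2] + B[2][1] = 8 + 7 = 15) = 6 (attained at k = 0)
  C[1][2] = min over k of (A[1][0] + B[0][2] = 7 + 5 = 12, A[1][1] + B[1][2] = 9 + 3 = 12, A[1][2] + B[2][2] = 8 + 10 = 18) = 12 (attained at k = 0)
  C[2][0] = min over k of (A[2][0] + B[0][0] = -3 + 2 = -1, A[2][1] + B[1][0] = 0 + 1 = 1, A[2][2] + B[2][0] = -2 + 8 = 6) = -1 (attained at k = 0)
  C[2][1] = min over k of (A[2][0] + B[0][1] = -3 + -1 = -4, A[2][1] + B[1][1] = 0 + 10 = 10, A[2][2] + B[2][1] = -2 + 7 = 5) = -4 (attained at k = 0)
  C[2][2] = min over k of (A[2][0] + B[0][2] = -3 + 5 = 2, A[2][1] + B[1][2] = 0 + 3 = 3, A[2][2] + B[2][2] = -2 + 10 = 8) = 2 (attained at k = 0)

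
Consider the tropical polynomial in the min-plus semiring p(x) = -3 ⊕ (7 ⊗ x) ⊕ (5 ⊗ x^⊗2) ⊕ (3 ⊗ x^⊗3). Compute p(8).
p(8) = -3

A tropical monomial a ⊗ x^⊗i evaluates to a + i · x. Evaluating each term at x = 8:
  Term 0 contributes -3 + 0 · 8 = -3
  Term 1 contributes 7 + 1 · 8 = 15
  Term 2 contributes 5 + 2 · 8 = 21
  Term 3 contributes 3 + 3 · 8 = 27
p(8) = ⊕ of these = min[-3, 15, 21, 27] = -3.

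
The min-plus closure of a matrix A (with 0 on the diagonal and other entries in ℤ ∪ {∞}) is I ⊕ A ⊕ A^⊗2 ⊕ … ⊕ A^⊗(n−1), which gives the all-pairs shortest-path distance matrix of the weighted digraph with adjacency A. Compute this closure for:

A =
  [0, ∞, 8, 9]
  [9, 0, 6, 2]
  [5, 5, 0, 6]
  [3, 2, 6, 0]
Closure =
  [0, 11, 8, 9]
  [5, 0, 6, 2]
  [5, 5, 0, 6]
  [3, 2, 6, 0]

This is the Floyd-Warshall all-pairs shortest-path computation. For each intermediate vertex k = 0, 1, …, 3, update dist[i][j] ← min(dist[i][j], dist[i][k] + dist[k][j]). The final matrix gives, for each (i, j), the minimum total weight of any directed path from i to j (possibly empty when i = j).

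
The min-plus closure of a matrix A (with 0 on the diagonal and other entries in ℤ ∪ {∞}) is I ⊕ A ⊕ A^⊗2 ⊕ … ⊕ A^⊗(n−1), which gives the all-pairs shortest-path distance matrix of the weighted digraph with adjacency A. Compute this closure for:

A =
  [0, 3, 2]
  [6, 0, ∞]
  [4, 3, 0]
Closure =
  [0, 3, 2]
  [6, 0, 8]
  [4, 3, 0]

This is the Floyd-Warshall all-pairs shortest-path computation. For each intermediate vertex k = 0, 1, …, 2, update dist[i][j] ← min(dist[i][j], dist[i][k] + dist[k][j]). The final matrix gives, for each (i, j), the minimum total weight of any directed path from i to j (possibly empty when i = j).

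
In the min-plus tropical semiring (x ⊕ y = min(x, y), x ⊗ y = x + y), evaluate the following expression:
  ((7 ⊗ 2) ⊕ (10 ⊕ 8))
((7 ⊗ 2) ⊕ (10 ⊕ 8)) = 8

Expand innermost to outermost. Recall ⊕ takes the minimum of its arguments and ⊗ takes their sum. Working out the expression ((7 ⊗ 2) ⊕ (10 ⊕ 8)) gives 8.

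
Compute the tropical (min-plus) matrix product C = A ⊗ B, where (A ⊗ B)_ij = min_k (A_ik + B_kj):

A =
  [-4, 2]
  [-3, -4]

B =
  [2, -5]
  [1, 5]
A ⊗ B =
  [-2, -9]
  [-3, -8]

Apply the min-plus product entry-by-entry:
  C[0][0] = min over k of (A[0][0] + B[0][0] = -4 + 2 = -2, A[0][1] + B[1][0] = 2 + 1 = 3) = -2 (attained at k = 0)
  C[0][1] = min over k of (A[0][0] + B[0][1] = -4 + -5 = -9, A[0][1] + B[1][1] = 2 + 5 = 7) = -9 (attained at k = 0)
  C[1][0] = min over k of (A[1][0] + B[0][0] = -3 + 2 = -1, A[1][1] + B[1][0] = -4 + 1 = -3) = -3 (attained at k = 1)
  C[1][1] = min over k of (A[1][0] + B[0][1] = -3 + -5 = -8, A[1][1] + B[1][1] = -4 + 5 = 1) = -8 (attained at k = 0)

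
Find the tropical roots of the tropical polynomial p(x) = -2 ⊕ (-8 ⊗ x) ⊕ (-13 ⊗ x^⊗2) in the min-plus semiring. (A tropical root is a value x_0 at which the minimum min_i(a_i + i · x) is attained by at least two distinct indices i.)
Roots: {5, 6}

Each tropical root is a break point of the lower envelope of the lines y = a_i + i · x (there are 3 lines, with slopes 0, 1, ..., 2). Only the lines that attain the minimum somewhere contribute to roots; other lines are dominated. Here the surviving (envelope) indices are i = 2, i = 1, i = 0.
Intersections between consecutive envelope lines give the roots: for adjacent envelope indices i < j the intersection is x = (a_i − a_j) / (j − i). Reading off the sorted break points: {5, 6}.
Verification: at each break x_0, at least two indices attain the minimum of min_i(a_i + i · x_0).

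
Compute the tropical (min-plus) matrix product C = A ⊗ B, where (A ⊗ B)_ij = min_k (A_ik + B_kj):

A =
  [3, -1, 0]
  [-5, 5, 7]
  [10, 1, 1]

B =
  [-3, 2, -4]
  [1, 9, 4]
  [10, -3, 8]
A ⊗ B =
  [0, -3, -1]
  [-8, -3, -9]
  [2, -2, 5]

Apply the min-plus product entry-by-entry:
  C[0][0] = min over k of (A[0][0] + B[0][0] = 3 + -3 = 0, A[0][1] + B[1][0] = -1 + 1 = 0, A[0][2] + B[2][0] = 0 + 10 = 10) = 0 (attained at k = 0)
  C[0][1] = min over k of (A[0][0] + B[0][1] = 3 + 2 = 5, A[0][1] + B[1][1] = -1 + 9 = 8, A[0][2] + B[2][1] = 0 + -3 = -3) = -3 (attained at k = 2)
  C[0][2] = min over k of (A[0][0] + B[0][2] = 3 + -4 = -1, A[0][1] + B[1][2] = -1 + 4 = 3, A[0][2] + B[2][2] = 0 + 8 = 8) = -1 (attained at k = 0)
  C[1][0] = min over k of (A[1][0] + B[0][0] = -5 + -3 = -8, A[1][1] + B[1][0] = 5 + 1 = 6, A[1][2] + B[2][0] = 7 + 10 = 17) = -8 (attained at k = 0)
  C[1][1] = min over k of (A[1][0] + B[0][1] = -5 + 2 = -3, A[1][1] + B[1][1] = 5 + 9 = 14, A[1][2] + B[2][1] = 7 + -3 = 4) = -3 (attained at k = 0)
  C[1][2] = min over k of (A[1][0] + B[0][2] = -5 + -4 = -9, A[1][1] + B[1][2] = 5 + 4 = 9, A[1][2] + B[2][2] = 7 + 8 = 15) = -9 (attained at k = 0)
  C[2][0] = min over k of (A[2][0] + B[0][0] = 10 + -3 = 7, A[2][1] + B[1][0] = 1 + 1 = 2, A[2][2] + B[2][0] = 1 + 10 = 11) = 2 (attained at k = 1)
  C[2][1] = min over k of (A[2][0] + B[0][1] = 10 + 2 = 12, A[2][1] + B[1][1] = 1 + 9 = 10, A[2][2] + B[2][1] = 1 + -3 = -2) = -2 (attained at k = 2)
  C[2][2] = min over k of (A[2][0] + B[0][2] = 10 + -4 = 6, A[2][1] + B[1][2] = 1 + 4 = 5, A[2][2] + B[2][2] = 1 + 8 = 9) = 5 (attained at k = 1)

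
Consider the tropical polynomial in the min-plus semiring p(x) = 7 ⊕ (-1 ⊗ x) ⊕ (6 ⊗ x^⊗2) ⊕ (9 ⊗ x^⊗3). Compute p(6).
p(6) = 5

A tropical monomial a ⊗ x^⊗i evaluates to a + i · x. Evaluating each term at x = 6:
  Term 0 contributes 7 + 0 · 6 = 7
  Term 1 contributes -1 + 1 · 6 = 5
  Term 2 contributes 6 + 2 · 6 = 18
  Term 3 contributes 9 + 3 · 6 = 27
p(6) = ⊕ of these = min[7, 5, 18, 27] = 5.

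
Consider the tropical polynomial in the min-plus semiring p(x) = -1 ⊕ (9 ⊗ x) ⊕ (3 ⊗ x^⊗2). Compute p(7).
p(7) = -1

A tropical monomial a ⊗ x^⊗i evaluates to a + i · x. Evaluating each term at x = 7:
  Term 0 contributes -1 + 0 · 7 = -1
  Term 1 contributes 9 + 1 · 7 = 16
  Term 2 contributes 3 + 2 · 7 = 17
p(7) = ⊕ of these = min[-1, 16, 17] = -1.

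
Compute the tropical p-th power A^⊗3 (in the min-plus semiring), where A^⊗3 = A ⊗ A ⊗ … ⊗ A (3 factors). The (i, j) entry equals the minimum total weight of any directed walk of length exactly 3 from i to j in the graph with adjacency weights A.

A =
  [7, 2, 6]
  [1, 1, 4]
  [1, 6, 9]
A^⊗3 =
  [4, 4, 7]
  [3, 3, 6]
  [4, 4, 7]

Each entry (A^⊗3)_ij equals the minimum over all length-3 walks i = v_0 → v_1 → … → v_3 = j of Σ_t A[v_t][v_{t+1}]. For example, for (i, j) = (0, 2) we minimise over 9 possible intermediate vertex sequences; the minimum is 7, attained along the walk 0 → 1 → 1 → 2.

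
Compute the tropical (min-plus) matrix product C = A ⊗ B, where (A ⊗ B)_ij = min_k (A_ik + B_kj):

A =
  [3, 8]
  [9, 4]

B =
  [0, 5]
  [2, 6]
A ⊗ B =
  [3, 8]
  [6, 10]

Apply the min-plus product entry-by-entry:
  C[0][0] = min over k of (A[0][0] + B[0][0] = 3 + 0 = 3, A[0][1] + B[1][0] = 8 + 2 = 10) = 3 (attained at k = 0)
  C[0][1] = min over k of (A[0][0] + B[0][1] = 3 + 5 = 8, A[0][1] + B[1][1] = 8 + 6 = 14) = 8 (attained at k = 0)
  C[1][0] = min over k of (A[1][0] + B[0][0] = 9 + 0 = 9, A[1][1] + B[1][0] = 4 + 2 = 6) = 6 (attained at k = 1)
  C[1][1] = min over k of (A[1][0] + B[0][1] = 9 + 5 = 14, A[1][1] + B[1][1] = 4 + 6 = 10) = 10 (attained at k = 1)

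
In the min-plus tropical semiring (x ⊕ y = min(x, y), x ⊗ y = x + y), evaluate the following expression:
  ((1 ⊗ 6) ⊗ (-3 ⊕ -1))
((1 ⊗ 6) ⊗ (-3 ⊕ -1)) = 4

Expand innermost to outermost. Recall ⊕ takes the minimum of its arguments and ⊗ takes their sum. Working out the expression ((1 ⊗ 6) ⊗ (-3 ⊕ -1)) gives 4.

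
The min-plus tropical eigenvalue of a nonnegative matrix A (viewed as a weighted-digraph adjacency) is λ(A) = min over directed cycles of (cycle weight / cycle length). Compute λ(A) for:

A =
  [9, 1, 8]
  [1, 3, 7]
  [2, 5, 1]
λ(A) = 1

Enumerate directed cycles and compute their means (weight / length). Sample:
  cycle 0 → 0: weight = 9, length = 1, mean = 9/1 ≈ 9.000
  cycle 1 → 1: weight = 3, length = 1, mean = 3/1 ≈ 3.000
  cycle 2 → 2: weight = 1, length = 1, mean = 1/1 ≈ 1.000
  cycle 0 → 1 → 0: weight = 2, length = 2, mean = 2/2 ≈ 1.000
  cycle 0 → 2 → 0: weight = 10, length = 2, mean = 10/2 ≈ 5.000
  cycle 1 → 0 → 1: weight = 2, length = 2, mean = 2/2 ≈ 1.000
Minimum mean = 1.000, attained e.g. along the cycle 2 → 2 with weight 1 and length 1. So λ(A) = 1/1 = 1.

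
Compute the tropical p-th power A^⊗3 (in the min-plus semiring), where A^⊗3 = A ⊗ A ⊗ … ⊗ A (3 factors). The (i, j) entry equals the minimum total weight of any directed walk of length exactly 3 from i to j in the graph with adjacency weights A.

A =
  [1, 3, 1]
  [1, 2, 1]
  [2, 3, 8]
A^⊗3 =
  [3, 5, 3]
  [3, 5, 3]
  [4, 6, 4]

Each entry (A^⊗3)_ij equals the minimum over all length-3 walks i = v_0 → v_1 → … → v_3 = j of Σ_t A[v_t][v_{t+1}]. For example, for (i, j) = (0, 2) we minimise over 9 possible intermediate vertex sequences; the minimum is 3, attained along the walk 0 → 0 → 0 → 2.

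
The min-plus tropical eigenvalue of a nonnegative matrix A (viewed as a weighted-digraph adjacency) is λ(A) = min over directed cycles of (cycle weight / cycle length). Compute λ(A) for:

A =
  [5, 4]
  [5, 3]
λ(A) = 3

Enumerate directed cycles and compute their means (weight / length). Sample:
  cycle 0 → 0: weight = 5, length = 1, mean = 5/1 ≈ 5.000
  cycle 1 → 1: weight = 3, length = 1, mean = 3/1 ≈ 3.000
  cycle 0 → 1 → 0: weight = 9, length = 2, mean = 9/2 ≈ 4.500
  cycle 1 → 0 → 1: weight = 9, length = 2, mean = 9/2 ≈ 4.500
Minimum mean = 3.000, attained e.g. along the cycle 1 → 1 with weight 3 and length 1. So λ(A) = 3/1 = 3.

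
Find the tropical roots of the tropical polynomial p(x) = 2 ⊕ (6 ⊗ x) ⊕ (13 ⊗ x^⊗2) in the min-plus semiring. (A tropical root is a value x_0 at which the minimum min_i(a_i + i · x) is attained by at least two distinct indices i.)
Roots: {-7, -4}

Each tropical root is a break point of the lower envelope of the lines y = a_i + i · x (there are 3 lines, with slopes 0, 1, ..., 2). Only the lines that attain the minimum somewhere contribute to roots; other lines are dominated. Here the surviving (envelope) indices are i = 2, i = 1, i = 0.
Intersections between consecutive envelope lines give the roots: for adjacent envelope indices i < j the intersection is x = (a_i − a_j) / (j − i). Reading off the sorted break points: {-7, -4}.
Verification: at each break x_0, at least two indices attain the minimum of min_i(a_i + i · x_0).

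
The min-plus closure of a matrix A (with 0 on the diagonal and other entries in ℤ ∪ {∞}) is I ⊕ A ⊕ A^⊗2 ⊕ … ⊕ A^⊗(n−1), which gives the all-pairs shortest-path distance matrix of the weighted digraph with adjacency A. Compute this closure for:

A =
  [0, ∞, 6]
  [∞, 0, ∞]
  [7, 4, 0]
Closure =
  [0, 10, 6]
  [∞, 0, ∞]
  [7, 4, 0]

This is the Floyd-Warshall all-pairs shortest-path computation. For each intermediate vertex k = 0, 1, …, 2, update dist[i][j] ← min(dist[i][j], dist[i][k] + dist[k][j]). The final matrix gives, for each (i, j), the minimum total weight of any directed path from i to j (possibly empty when i = j).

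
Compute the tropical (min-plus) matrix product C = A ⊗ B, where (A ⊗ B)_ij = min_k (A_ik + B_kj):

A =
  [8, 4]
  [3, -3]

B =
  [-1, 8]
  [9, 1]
A ⊗ B =
  [7, 5]
  [2, -2]

Apply the min-plus product entry-by-entry:
  C[0][0] = min over k of (A[0][0] + B[0][0] = 8 + -1 = 7, A[0][1] + B[1][0] = 4 + 9 = 13) = 7 (attained at k = 0)
  C[0][1] = min over k of (A[0][0] + B[0][1] = 8 + 8 = 16, A[0][1] + B[1][1] = 4 + 1 = 5) = 5 (attained at k = 1)
  C[1][0] = min over k of (A[1][0] + B[0][0] = 3 + -1 = 2, A[1][1] + B[1][0] = -3 + 9 = 6) = 2 (attained at k = 0)
  C[1][1] = min over k of (A[1][0] + B[0][1] = 3 + 8 = 11, A[1][1] + B[1][1] = -3 + 1 = -2) = -2 (attained at k = 1)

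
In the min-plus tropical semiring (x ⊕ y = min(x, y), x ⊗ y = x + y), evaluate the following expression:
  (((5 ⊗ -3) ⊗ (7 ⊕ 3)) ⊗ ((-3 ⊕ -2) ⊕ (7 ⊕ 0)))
(((5 ⊗ -3) ⊗ (7 ⊕ 3)) ⊗ ((-3 ⊕ -2) ⊕ (7 ⊕ 0))) = 2

Expand innermost to outermost. Recall ⊕ takes the minimum of its arguments and ⊗ takes their sum. Working out the expression (((5 ⊗ -3) ⊗ (7 ⊕ 3)) ⊗ ((-3 ⊕ -2) ⊕ (7 ⊕ 0))) gives 2.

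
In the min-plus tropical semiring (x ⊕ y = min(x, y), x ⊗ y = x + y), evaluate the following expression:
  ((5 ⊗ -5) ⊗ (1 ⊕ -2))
((5 ⊗ -5) ⊗ (1 ⊕ -2)) = -2

Expand innermost to outermost. Recall ⊕ takes the minimum of its arguments and ⊗ takes their sum. Working out the expression ((5 ⊗ -5) ⊗ (1 ⊕ -2)) gives -2.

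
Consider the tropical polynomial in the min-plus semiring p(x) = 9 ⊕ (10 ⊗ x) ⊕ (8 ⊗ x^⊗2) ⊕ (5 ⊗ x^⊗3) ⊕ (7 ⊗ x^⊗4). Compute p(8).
p(8) = 9

A tropical monomial a ⊗ x^⊗i evaluates to a + i · x. Evaluating each term at x = 8:
  Term 0 contributes 9 + 0 · 8 = 9
  Term 1 contributes 10 + 1 · 8 = 18
  Term 2 contributes 8 + 2 · 8 = 24
  Term 3 contributes 5 + 3 · 8 = 29
  Term 4 contributes 7 + 4 · 8 = 39
p(8) = ⊕ of these = min[9, 18, 24, 29, 39] = 9.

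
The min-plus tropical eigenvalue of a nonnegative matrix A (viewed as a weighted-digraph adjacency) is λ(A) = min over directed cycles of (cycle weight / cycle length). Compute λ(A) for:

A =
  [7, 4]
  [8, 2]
λ(A) = 2

Enumerate directed cycles and compute their means (weight / length). Sample:
  cycle 0 → 0: weight = 7, length = 1, mean = 7/1 ≈ 7.000
  cycle 1 → 1: weight = 2, length = 1, mean = 2/1 ≈ 2.000
  cycle 0 → 1 → 0: weight = 12, length = 2, mean = 12/2 ≈ 6.000
  cycle 1 → 0 → 1: weight = 12, length = 2, mean = 12/2 ≈ 6.000
Minimum mean = 2.000, attained e.g. along the cycle 1 → 1 with weight 2 and length 1. So λ(A) = 2/1 = 2.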